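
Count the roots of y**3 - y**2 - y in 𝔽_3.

Write h(y) = y**3 - y**2 - y.
Evaluate at each of the 3 elements of 𝔽_3:
h(0) = 0 → root; h(1) = 2; h(2) = 2.
Roots: {0}.

1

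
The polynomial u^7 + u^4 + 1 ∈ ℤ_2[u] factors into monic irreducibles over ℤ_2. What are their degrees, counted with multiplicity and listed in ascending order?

7

Write f(u) = u^7 + u^4 + 1.
Roots in ℤ_2: f(0) = 1; f(1) = 1.
Complete factorization: f(u) = (u^7 + u^4 + 1).
Factor degrees with multiplicity: 7 = 7.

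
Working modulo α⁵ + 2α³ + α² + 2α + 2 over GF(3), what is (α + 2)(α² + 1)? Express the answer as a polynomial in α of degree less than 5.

α^3 + 2α^2 + α + 2

Multiply in GF(3)[α]: (α + 2)·(α² + 1) = α³ + 2α² + α + 2.
Reduced: α³ + 2α² + α + 2.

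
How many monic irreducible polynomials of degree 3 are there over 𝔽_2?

2

By the necklace-counting formula, N_2(3) = (1/3) Σ_{d|3} μ(3/d)·2^d.
Divisors of 3: 1, 3; μ(3/d) for each: -1, 1.
Σ = − 2^1 + 2^3 = 6.
N = 6/3 = 2.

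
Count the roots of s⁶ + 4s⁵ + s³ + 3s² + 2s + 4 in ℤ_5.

Write g(s) = s⁶ + 4s⁵ + s³ + 3s² + 2s + 4.
Evaluate at each of the 5 elements of ℤ_5:
g(0) = 4; g(1) = 0 → root; g(2) = 0 → root; g(3) = 0 → root; g(4) = 1.
Roots: {1, 2, 3}.

3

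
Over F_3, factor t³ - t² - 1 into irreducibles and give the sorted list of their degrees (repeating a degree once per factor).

Write h(t) = t³ - t² - 1.
Roots in F_3: h(0) = 2; h(1) = 2; h(2) = 0 → root.
Linear factors from roots: (t + 1).
Complete factorization: h(t) = (t + 1)·(t² + t - 1).
Factor degrees with multiplicity: 1 + 2 = 3.

1, 2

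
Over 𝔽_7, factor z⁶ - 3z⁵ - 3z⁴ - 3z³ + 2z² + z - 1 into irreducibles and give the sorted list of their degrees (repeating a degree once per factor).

Write g(z) = z⁶ - 3z⁵ - 3z⁴ - 3z³ + 2z² + z - 1.
Complete factorization: g(z) = (z⁶ - 3z⁵ - 3z⁴ - 3z³ + 2z² + z - 1).
Factor degrees with multiplicity: 6 = 6.

6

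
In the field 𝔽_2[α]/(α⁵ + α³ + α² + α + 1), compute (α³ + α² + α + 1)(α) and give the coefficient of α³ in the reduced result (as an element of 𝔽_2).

1

Multiply in 𝔽_2[α]: (α³ + α² + α + 1)·(α) = α⁴ + α³ + α² + α.
Reduced: α⁴ + α³ + α² + α.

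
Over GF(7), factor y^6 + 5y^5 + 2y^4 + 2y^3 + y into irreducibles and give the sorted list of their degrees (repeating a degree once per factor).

Write f(y) = y^6 + 5y^5 + 2y^4 + 2y^3 + y.
Linear factors from roots: (y), (y + 4).
Complete factorization: f(y) = (y)·(y + 4)·(y^2 + 3y + 6)·(y^2 + 5y + 5).
Factor degrees with multiplicity: 1 + 1 + 2 + 2 = 6.

1, 1, 2, 2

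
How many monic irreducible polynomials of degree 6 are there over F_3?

116

Gauss's count: N_{3}(6) = (1/6) Σ_{d|6} μ(6/d)·3^d.
Divisors of 6: 1, 2, 3, 6; μ(6/d) for each: 1, -1, -1, 1.
Σ = 3^1 − 3^2 − 3^3 + 3^6 = 696.
N = 696/6 = 116.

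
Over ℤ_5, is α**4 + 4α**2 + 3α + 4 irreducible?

No

Write g(α) = α**4 + 4α**2 + 3α + 4.
Check for roots in ℤ_5: g(0) = 4; g(1) = 2; g(2) = 2; g(3) = 0 → root; g(4) = 1.
g(3) = 0, so (α − 3) divides g(α); g is reducible.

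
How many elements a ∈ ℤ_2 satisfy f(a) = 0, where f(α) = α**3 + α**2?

2

Evaluate at each of the 2 elements of ℤ_2:
f(0) = 0 → root; f(1) = 0 → root.
Roots: {0, 1}.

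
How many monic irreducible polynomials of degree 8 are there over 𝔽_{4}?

8160

x^(4^8) − x is the product of all monic irreducibles of degree dividing 8; Möbius inversion gives N = (1/8) Σ μ(8/d)·4^d.
Divisors of 8: 1, 2, 4, 8; μ(8/d) for each: 0, 0, -1, 1.
Σ = − 4^4 + 4^8 = 65280.
N = 65280/8 = 8160.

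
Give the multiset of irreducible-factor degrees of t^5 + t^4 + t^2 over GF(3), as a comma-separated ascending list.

1, 1, 1, 2

Write h(t) = t^5 + t^4 + t^2.
Roots in GF(3): h(0) = 0 → root; h(1) = 0 → root; h(2) = 1.
Linear factors from roots: (t), (t + 2).
Complete factorization: h(t) = (t + 2)·(t)^2·(t^2 + 2t + 2).
Factor degrees with multiplicity: 1 + 1 + 1 + 2 = 5.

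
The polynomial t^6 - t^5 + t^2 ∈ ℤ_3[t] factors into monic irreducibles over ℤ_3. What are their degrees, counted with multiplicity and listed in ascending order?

Write f(t) = t^6 - t^5 + t^2.
Roots in ℤ_3: f(0) = 0 → root; f(1) = 1; f(2) = 0 → root.
Linear factors from roots: (t), (t + 1).
Complete factorization: f(t) = (t + 1)·(t)^2·(t^3 + t^2 - t + 1).
Factor degrees with multiplicity: 1 + 1 + 1 + 3 = 6.

1, 1, 1, 3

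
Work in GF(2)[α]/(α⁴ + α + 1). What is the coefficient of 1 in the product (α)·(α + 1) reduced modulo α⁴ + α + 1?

Multiply in GF(2)[α]: (α)·(α + 1) = α² + α.
Reduced: α² + α.

0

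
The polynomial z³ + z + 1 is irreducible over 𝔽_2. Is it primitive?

Write f(z) = z³ + z + 1.
|GF(2^3)^×| = 2^3 − 1 = 7. Prime factorization: 7 = 7.
f is primitive ⇔ z has order 7 in GF(2)[z]/(f), i.e. z^(7/q) ≠ 1 for each prime q | 7.
z^(1) mod f = z.
None equal 1, so z has full order 7; f is primitive.

Yes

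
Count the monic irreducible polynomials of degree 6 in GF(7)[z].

19544

x^(7^6) − x is the product of all monic irreducibles of degree dividing 6; Möbius inversion gives N = (1/6) Σ μ(6/d)·7^d.
Divisors of 6: 1, 2, 3, 6; μ(6/d) for each: 1, -1, -1, 1.
Σ = 7^1 − 7^2 − 7^3 + 7^6 = 117264.
N = 117264/6 = 19544.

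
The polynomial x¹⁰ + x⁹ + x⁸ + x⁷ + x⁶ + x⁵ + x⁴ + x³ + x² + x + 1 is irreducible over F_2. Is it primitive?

No

Write f(x) = x¹⁰ + x⁹ + x⁸ + x⁷ + x⁶ + x⁵ + x⁴ + x³ + x² + x + 1.
|GF(2^10)^×| = 2^10 − 1 = 1023. Prime factorization: 1023 = 3·11·31.
f is primitive ⇔ x has order 1023 in GF(2)[x]/(f), i.e. x^(1023/q) ≠ 1 for each prime q | 1023.
x^(341) mod f = 1
x^(93) mod f = x⁵.
x^(33) mod f = 1
Since x^(341) = 1, the order of x divides 341 < 1023; not primitive.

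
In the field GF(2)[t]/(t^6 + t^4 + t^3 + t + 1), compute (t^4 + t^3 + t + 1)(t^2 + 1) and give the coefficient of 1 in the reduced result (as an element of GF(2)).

0

Multiply in GF(2)[t]: (t^4 + t^3 + t + 1)·(t^2 + 1) = t^6 + t^5 + t^4 + t^2 + t + 1.
Reduce using t^6 ≡ t^4 + t^3 + t + 1 (mod t^6 + t^4 + t^3 + t + 1).
Reduced: t^5 + t^3 + t^2.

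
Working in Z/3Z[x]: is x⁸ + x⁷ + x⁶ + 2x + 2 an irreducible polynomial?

Write g(x) = x⁸ + x⁷ + x⁶ + 2x + 2.
Check for roots in Z/3Z: g(0) = 2; g(1) = 1; g(2) = 1.
No roots, so no linear factors.
Monic irreducibles of degree 2 over GF(3): x² + 1, x² + x + 2, x² + 2x + 2.
None of them divide g (all give nonzero remainder).
Degree-3 irreducible divisors: test the 8 monic irreducibles of degree 3 over GF(3).
None of them divide g (all give nonzero remainder).
Degree-4 irreducible divisors: test the 18 monic irreducibles of degree 4 over GF(3).
None of them divide g (all give nonzero remainder).
No irreducible factor of degree ≤ 4 exists, so g is irreducible over GF(3).

Yes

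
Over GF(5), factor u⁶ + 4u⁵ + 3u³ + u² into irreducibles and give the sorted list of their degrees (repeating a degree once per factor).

Write h(u) = u⁶ + 4u⁵ + 3u³ + u².
Roots in GF(5): h(0) = 0 → root; h(1) = 4; h(2) = 0 → root; h(3) = 1; h(4) = 0 → root.
Linear factors from roots: (u), (u + 3), (u + 1).
Complete factorization: h(u) = (u + 1)·(u + 3)·(u)^2·(u² + 2).
Factor degrees with multiplicity: 1 + 1 + 1 + 1 + 2 = 6.

1, 1, 1, 1, 2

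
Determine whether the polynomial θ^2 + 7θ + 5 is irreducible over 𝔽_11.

Write f(θ) = θ^2 + 7θ + 5.
Check each element of 𝔽_11 for a root: f(0)=5, f(1)=2, f(2)=1, f(3)=2, f(4)=5, f(5)=10, f(6)=6, f(7)=4, f(8)=4, f(9)=6, f(10)=10.
No roots. A degree-2 polynomial over a field with no linear factor is irreducible.

Yes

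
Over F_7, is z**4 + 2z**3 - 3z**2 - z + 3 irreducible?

No

Write f(z) = z**4 + 2z**3 - 3z**2 - z + 3.
Check for roots in F_7: f(0) = 3; f(1) = 2; f(2) = 0 → root; f(3) = 3; f(4) = 6; f(5) = 0 → root; f(6) = 0 → root.
f(2) = 0, so (z − 2) divides f(z); f is reducible.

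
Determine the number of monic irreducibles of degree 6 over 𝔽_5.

2580

The number of monic irreducibles of degree 6 over GF(5) is (1/6)·Σ_{d∣6} μ(6/d) 5^d.
Divisors of 6: 1, 2, 3, 6; μ(6/d) for each: 1, -1, -1, 1.
Σ = 5^1 − 5^2 − 5^3 + 5^6 = 15480.
N = 15480/6 = 2580.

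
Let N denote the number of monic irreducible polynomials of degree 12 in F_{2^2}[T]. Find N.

The number of monic irreducibles of degree 12 over GF(4) is (1/12)·Σ_{d∣12} μ(12/d) 4^d.
Divisors of 12: 1, 2, 3, 4, 6, 12; μ(12/d) for each: 0, 1, 0, -1, -1, 1.
Σ = 4^2 − 4^4 − 4^6 + 4^12 = 16772880.
N = 16772880/12 = 1397740.

1397740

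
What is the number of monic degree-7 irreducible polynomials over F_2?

18

The number of monic irreducibles of degree 7 over GF(2) is (1/7)·Σ_{d∣7} μ(7/d) 2^d.
Divisors of 7: 1, 7; μ(7/d) for each: -1, 1.
Σ = − 2^1 + 2^7 = 126.
N = 126/7 = 18.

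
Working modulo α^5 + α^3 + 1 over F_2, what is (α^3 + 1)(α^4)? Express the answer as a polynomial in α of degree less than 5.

Multiply in F_2[α]: (α^3 + 1)·(α^4) = α^7 + α^4.
Reduce using α^5 ≡ α^3 + 1 (mod α^5 + α^3 + 1).
Reduced: α^4 + α^3 + α^2 + 1.

α^4 + α^3 + α^2 + 1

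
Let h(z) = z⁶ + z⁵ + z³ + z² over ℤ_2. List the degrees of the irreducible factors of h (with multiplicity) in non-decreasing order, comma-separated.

Roots in ℤ_2: h(0) = 0 → root; h(1) = 0 → root.
Linear factors from roots: (z), (z + 1).
Complete factorization: h(z) = (z)^2·(z + 1)^2·(z² + z + 1).
Factor degrees with multiplicity: 1 + 1 + 1 + 1 + 2 = 6.

1, 1, 1, 1, 2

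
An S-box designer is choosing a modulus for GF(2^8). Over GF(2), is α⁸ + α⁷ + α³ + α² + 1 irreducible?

Write m(α) = α⁸ + α⁷ + α³ + α² + 1.
Check for roots in GF(2): m(0) = 1; m(1) = 1.
No roots, so no linear factors.
Monic irreducibles of degree 2 over GF(2): α² + α + 1.
None of them divide m (all give nonzero remainder).
Monic irreducibles of degree 3 over GF(2): α³ + α + 1, α³ + α² + 1.
None of them divide m (all give nonzero remainder).
Monic irreducibles of degree 4 over GF(2): α⁴ + α + 1, α⁴ + α³ + 1, α⁴ + α³ + α² + α + 1.
None of them divide m (all give nonzero remainder).
No irreducible factor of degree ≤ 4 exists, so m is irreducible over GF(2).

Yes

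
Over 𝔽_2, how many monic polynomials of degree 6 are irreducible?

The number of monic irreducibles of degree 6 over GF(2) is (1/6)·Σ_{d∣6} μ(6/d) 2^d.
Divisors of 6: 1, 2, 3, 6; μ(6/d) for each: 1, -1, -1, 1.
Σ = 2^1 − 2^2 − 2^3 + 2^6 = 54.
N = 54/6 = 9.

9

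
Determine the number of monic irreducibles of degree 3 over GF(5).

Gauss's count: N_{5}(3) = (1/3) Σ_{d|3} μ(3/d)·5^d.
Divisors of 3: 1, 3; μ(3/d) for each: -1, 1.
Σ = − 5^1 + 5^3 = 120.
N = 120/3 = 40.

40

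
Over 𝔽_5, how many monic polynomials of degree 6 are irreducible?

2580

The number of monic irreducibles of degree 6 over GF(5) is (1/6)·Σ_{d∣6} μ(6/d) 5^d.
Divisors of 6: 1, 2, 3, 6; μ(6/d) for each: 1, -1, -1, 1.
Σ = 5^1 − 5^2 − 5^3 + 5^6 = 15480.
N = 15480/6 = 2580.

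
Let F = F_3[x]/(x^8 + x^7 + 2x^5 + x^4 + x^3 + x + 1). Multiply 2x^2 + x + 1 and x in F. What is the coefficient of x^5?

0

Multiply in F_3[x]: (2x^2 + x + 1)·(x) = 2x^3 + x^2 + x.
Reduced: 2x^3 + x^2 + x.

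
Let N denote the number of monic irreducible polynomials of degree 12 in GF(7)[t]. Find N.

1153430600

By the necklace-counting formula, N_7(12) = (1/12) Σ_{d|12} μ(12/d)·7^d.
Divisors of 12: 1, 2, 3, 4, 6, 12; μ(12/d) for each: 0, 1, 0, -1, -1, 1.
Σ = 7^2 − 7^4 − 7^6 + 7^12 = 13841167200.
N = 13841167200/12 = 1153430600.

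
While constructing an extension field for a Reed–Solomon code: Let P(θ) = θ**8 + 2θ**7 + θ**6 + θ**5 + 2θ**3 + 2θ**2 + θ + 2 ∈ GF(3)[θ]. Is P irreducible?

Check for roots in GF(3): P(0) = 2; P(1) = 0 → root; P(2) = 0 → root.
P(1) = 0, so (θ − 1) divides P(θ); P is reducible.

No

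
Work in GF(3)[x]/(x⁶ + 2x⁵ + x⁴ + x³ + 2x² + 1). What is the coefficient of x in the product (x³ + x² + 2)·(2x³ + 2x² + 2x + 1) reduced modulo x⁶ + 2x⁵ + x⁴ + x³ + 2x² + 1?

1

Multiply in GF(3)[x]: (x³ + x² + 2)·(2x³ + 2x² + 2x + 1) = 2x⁶ + x⁵ + x⁴ + x³ + 2x² + x + 2.
Reduce using x⁶ ≡ x⁵ + 2x⁴ + 2x³ + x² + 2 (mod x⁶ + 2x⁵ + x⁴ + x³ + 2x² + 1).
Reduced: 2x⁴ + 2x³ + x² + x.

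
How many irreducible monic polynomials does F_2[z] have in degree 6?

9

The number of monic irreducibles of degree 6 over GF(2) is (1/6)·Σ_{d∣6} μ(6/d) 2^d.
Divisors of 6: 1, 2, 3, 6; μ(6/d) for each: 1, -1, -1, 1.
Σ = 2^1 − 2^2 − 2^3 + 2^6 = 54.
N = 54/6 = 9.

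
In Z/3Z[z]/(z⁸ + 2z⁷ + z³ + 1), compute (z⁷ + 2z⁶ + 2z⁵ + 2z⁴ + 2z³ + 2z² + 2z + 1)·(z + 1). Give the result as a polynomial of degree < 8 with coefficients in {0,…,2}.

Multiply in Z/3Z[z]: (z⁷ + 2z⁶ + 2z⁵ + 2z⁴ + 2z³ + 2z² + 2z + 1)·(z + 1) = z⁸ + z⁶ + z⁵ + z⁴ + z³ + z² + 1.
Reduce using z⁸ ≡ z⁷ + 2z³ + 2 (mod z⁸ + 2z⁷ + z³ + 1).
Reduced: z⁷ + z⁶ + z⁵ + z⁴ + z².

z^7 + z^6 + z^5 + z^4 + z^2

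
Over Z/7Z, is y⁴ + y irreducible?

Write m(y) = y⁴ + y.
Check for roots in Z/7Z: m(0) = 0 → root; m(1) = 2; m(2) = 4; m(3) = 0 → root; m(4) = 1; m(5) = 0 → root; m(6) = 0 → root.
m(0) = 0, so (y) divides m(y); m is reducible.

No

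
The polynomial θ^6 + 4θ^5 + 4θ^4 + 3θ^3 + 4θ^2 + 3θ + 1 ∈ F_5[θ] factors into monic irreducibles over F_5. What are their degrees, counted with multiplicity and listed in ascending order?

1, 1, 2, 2

Write f(θ) = θ^6 + 4θ^5 + 4θ^4 + 3θ^3 + 4θ^2 + 3θ + 1.
Roots in F_5: f(0) = 1; f(1) = 0 → root; f(2) = 3; f(3) = 2; f(4) = 0 → root.
Linear factors from roots: (θ + 4), (θ + 1).
Complete factorization: f(θ) = (θ + 1)·(θ + 4)·(θ^2 + 2θ + 3)^2.
Factor degrees with multiplicity: 1 + 1 + 2 + 2 = 6.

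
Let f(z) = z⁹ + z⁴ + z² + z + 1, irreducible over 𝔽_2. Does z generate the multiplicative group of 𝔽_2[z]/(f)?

|GF(2^9)^×| = 2^9 − 1 = 511. Prime factorization: 511 = 7·73.
f is primitive ⇔ z has order 511 in GF(2)[z]/(f), i.e. z^(511/q) ≠ 1 for each prime q | 511.
z^(73) mod f = 1
z^(7) mod f = z⁷.
Since z^(73) = 1, the order of z divides 73 < 511; not primitive.

No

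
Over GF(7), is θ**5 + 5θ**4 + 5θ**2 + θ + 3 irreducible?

Write P(θ) = θ**5 + 5θ**4 + 5θ**2 + θ + 3.
Check for roots in GF(7): P(0) = 3; P(1) = 1; P(2) = 4; P(3) = 6; P(4) = 4; P(5) = 6; P(6) = 4.
No roots, so no linear factors.
Degree-2 irreducible divisors: test the 21 monic irreducibles of degree 2 over GF(7).
None of them divide P (all give nonzero remainder).
No irreducible factor of degree ≤ 2 exists, so P is irreducible over GF(7).

Yes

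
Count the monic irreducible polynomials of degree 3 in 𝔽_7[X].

x^(7^3) − x is the product of all monic irreducibles of degree dividing 3; Möbius inversion gives N = (1/3) Σ μ(3/d)·7^d.
Divisors of 3: 1, 3; μ(3/d) for each: -1, 1.
Σ = − 7^1 + 7^3 = 336.
N = 336/3 = 112.

112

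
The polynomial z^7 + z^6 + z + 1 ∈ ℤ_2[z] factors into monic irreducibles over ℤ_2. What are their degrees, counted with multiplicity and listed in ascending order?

Write g(z) = z^7 + z^6 + z + 1.
Roots in ℤ_2: g(0) = 1; g(1) = 0 → root.
Linear factors from roots: (z + 1).
Complete factorization: g(z) = (z + 1)^3·(z^2 + z + 1)^2.
Factor degrees with multiplicity: 1 + 1 + 1 + 2 + 2 = 7.

1, 1, 1, 2, 2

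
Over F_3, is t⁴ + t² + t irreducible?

Write h(t) = t⁴ + t² + t.
Check for roots in F_3: h(0) = 0 → root; h(1) = 0 → root; h(2) = 1.
h(0) = 0, so (t) divides h(t); h is reducible.

No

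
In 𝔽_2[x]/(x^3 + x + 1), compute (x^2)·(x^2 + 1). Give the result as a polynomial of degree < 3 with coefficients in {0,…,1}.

x

Multiply in 𝔽_2[x]: (x^2)·(x^2 + 1) = x^4 + x^2.
Reduce using x^3 ≡ x + 1 (mod x^3 + x + 1).
Reduced: x.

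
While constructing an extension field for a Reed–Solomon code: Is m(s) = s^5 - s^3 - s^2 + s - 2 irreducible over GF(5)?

No

Check for roots in GF(5): m(0) = 3; m(1) = 3; m(2) = 0 → root; m(3) = 3; m(4) = 1.
m(2) = 0, so (s − 2) divides m(s); m is reducible.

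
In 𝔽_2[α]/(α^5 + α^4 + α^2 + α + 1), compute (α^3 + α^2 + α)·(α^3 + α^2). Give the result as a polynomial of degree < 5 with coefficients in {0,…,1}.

Multiply in 𝔽_2[α]: (α^3 + α^2 + α)·(α^3 + α^2) = α^6 + α^3.
Reduce using α^5 ≡ α^4 + α^2 + α + 1 (mod α^5 + α^4 + α^2 + α + 1).
Reduced: α^4 + 1.

α^4 + 1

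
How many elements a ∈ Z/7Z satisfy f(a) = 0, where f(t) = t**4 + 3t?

1

Evaluate at each of the 7 elements of Z/7Z:
f(0) = 0 → root; f(1) = 4; f(2) = 1; f(3) = 6; f(4) = 2; f(5) = 3; f(6) = 5.
Roots: {0}.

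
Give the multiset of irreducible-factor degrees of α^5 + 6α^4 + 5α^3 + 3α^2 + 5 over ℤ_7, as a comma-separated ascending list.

1, 1, 1, 2

Write f(α) = α^5 + 6α^4 + 5α^3 + 3α^2 + 5.
Linear factors from roots: (α + 4), (α + 3).
Complete factorization: f(α) = (α + 4)·(α + 3)^2·(α^2 + 3α + 5).
Factor degrees with multiplicity: 1 + 1 + 1 + 2 = 5.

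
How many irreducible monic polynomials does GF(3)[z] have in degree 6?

116

x^(3^6) − x is the product of all monic irreducibles of degree dividing 6; Möbius inversion gives N = (1/6) Σ μ(6/d)·3^d.
Divisors of 6: 1, 2, 3, 6; μ(6/d) for each: 1, -1, -1, 1.
Σ = 3^1 − 3^2 − 3^3 + 3^6 = 696.
N = 696/6 = 116.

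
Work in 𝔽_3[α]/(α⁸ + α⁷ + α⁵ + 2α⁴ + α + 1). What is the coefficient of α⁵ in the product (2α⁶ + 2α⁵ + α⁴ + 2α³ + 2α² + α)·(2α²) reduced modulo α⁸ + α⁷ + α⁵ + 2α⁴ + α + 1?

Multiply in 𝔽_3[α]: (2α⁶ + 2α⁵ + α⁴ + 2α³ + 2α² + α)·(2α²) = α⁸ + α⁷ + 2α⁶ + α⁵ + α⁴ + 2α³.
Reduce using α⁸ ≡ 2α⁷ + 2α⁵ + α⁴ + 2α + 2 (mod α⁸ + α⁷ + α⁵ + 2α⁴ + α + 1).
Reduced: 2α⁶ + 2α⁴ + 2α³ + 2α + 2.

0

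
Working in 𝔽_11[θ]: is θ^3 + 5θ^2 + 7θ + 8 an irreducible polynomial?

Write f(θ) = θ^3 + 5θ^2 + 7θ + 8.
Check each element of 𝔽_11 for a root: f(0)=8, f(1)=10, f(2)=6, f(3)=2, f(4)=4, f(5)=7, f(6)=6, f(7)=7, f(8)=5, f(9)=6, f(10)=5.
No roots. A degree-3 polynomial over a field with no linear factor is irreducible.

Yes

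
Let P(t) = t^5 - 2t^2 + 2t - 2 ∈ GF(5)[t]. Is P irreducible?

Yes

Check for roots in GF(5): P(0) = 3; P(1) = 4; P(2) = 1; P(3) = 4; P(4) = 3.
No roots, so no linear factors.
Degree-2 irreducible divisors: test the 10 monic irreducibles of degree 2 over GF(5).
None of them divide P (all give nonzero remainder).
No irreducible factor of degree ≤ 2 exists, so P is irreducible over GF(5).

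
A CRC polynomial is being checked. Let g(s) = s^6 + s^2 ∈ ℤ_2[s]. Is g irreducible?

Check for roots in ℤ_2: g(0) = 0 → root; g(1) = 0 → root.
g(0) = 0, so (s) divides g(s); g is reducible.

No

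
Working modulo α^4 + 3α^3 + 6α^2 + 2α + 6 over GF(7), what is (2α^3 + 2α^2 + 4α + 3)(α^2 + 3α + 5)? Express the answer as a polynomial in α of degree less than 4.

2α^3 + 2α^2 + 6α + 3

Multiply in GF(7)[α]: (2α^3 + 2α^2 + 4α + 3)·(α^2 + 3α + 5) = 2α^5 + α^4 + 6α^3 + 4α^2 + α + 1.
Reduce using α^4 ≡ 4α^3 + α^2 + 5α + 1 (mod α^4 + 3α^3 + 6α^2 + 2α + 6).
Reduced: 2α^3 + 2α^2 + 6α + 3.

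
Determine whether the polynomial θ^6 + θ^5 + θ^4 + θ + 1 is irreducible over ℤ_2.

Write h(θ) = θ^6 + θ^5 + θ^4 + θ + 1.
Check for roots in ℤ_2: h(0) = 1; h(1) = 1.
No roots, so no linear factors.
Monic irreducibles of degree 2 over GF(2): θ^2 + θ + 1.
None of them divide h (all give nonzero remainder).
Monic irreducibles of degree 3 over GF(2): θ^3 + θ + 1, θ^3 + θ^2 + 1.
None of them divide h (all give nonzero remainder).
No irreducible factor of degree ≤ 3 exists, so h is irreducible over GF(2).

Yes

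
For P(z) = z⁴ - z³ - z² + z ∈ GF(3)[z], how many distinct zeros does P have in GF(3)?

3

Evaluate at each of the 3 elements of GF(3):
P(0) = 0 → root; P(1) = 0 → root; P(2) = 0 → root.
Roots: {0, 1, 2}.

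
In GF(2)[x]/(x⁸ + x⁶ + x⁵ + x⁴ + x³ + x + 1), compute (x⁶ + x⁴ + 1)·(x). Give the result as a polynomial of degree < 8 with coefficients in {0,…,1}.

x^7 + x^5 + x

Multiply in GF(2)[x]: (x⁶ + x⁴ + 1)·(x) = x⁷ + x⁵ + x.
Reduced: x⁷ + x⁵ + x.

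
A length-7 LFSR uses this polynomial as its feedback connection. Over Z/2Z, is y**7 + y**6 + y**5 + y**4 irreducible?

Write g(y) = y**7 + y**6 + y**5 + y**4.
Check for roots in Z/2Z: g(0) = 0 → root; g(1) = 0 → root.
g(0) = 0, so (y) divides g(y); g is reducible.

No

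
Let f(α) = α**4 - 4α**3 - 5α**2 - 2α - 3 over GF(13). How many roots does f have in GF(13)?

Evaluate at each of the 13 elements of GF(13):
f(0) = 10; f(1) = 0 → root; f(2) = 9; f(3) = 10; f(4) = 0 → root; f(5) = 0 → root; f(6) = 3; f(7) = 0 → root; f(8) = 6; f(9) = 8; f(10) = 4; f(11) = 3; f(12) = 12.
Roots: {1, 4, 5, 7}.

4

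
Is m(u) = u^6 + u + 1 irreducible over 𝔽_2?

Yes

Check for roots in 𝔽_2: m(0) = 1; m(1) = 1.
No roots, so no linear factors.
Monic irreducibles of degree 2 over GF(2): u^2 + u + 1.
None of them divide m (all give nonzero remainder).
Monic irreducibles of degree 3 over GF(2): u^3 + u + 1, u^3 + u^2 + 1.
None of them divide m (all give nonzero remainder).
No irreducible factor of degree ≤ 3 exists, so m is irreducible over GF(2).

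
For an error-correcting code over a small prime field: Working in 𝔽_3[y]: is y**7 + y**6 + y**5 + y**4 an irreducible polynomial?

Write P(y) = y**7 + y**6 + y**5 + y**4.
Check for roots in 𝔽_3: P(0) = 0 → root; P(1) = 1; P(2) = 0 → root.
P(0) = 0, so (y) divides P(y); P is reducible.

No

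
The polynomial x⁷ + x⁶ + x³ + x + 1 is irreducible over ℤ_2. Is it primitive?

Write f(x) = x⁷ + x⁶ + x³ + x + 1.
|GF(2^7)^×| = 2^7 − 1 = 127. Prime factorization: 127 = 127.
f is primitive ⇔ x has order 127 in GF(2)[x]/(f), i.e. x^(127/q) ≠ 1 for each prime q | 127.
x^(1) mod f = x.
None equal 1, so x has full order 127; f is primitive.

Yes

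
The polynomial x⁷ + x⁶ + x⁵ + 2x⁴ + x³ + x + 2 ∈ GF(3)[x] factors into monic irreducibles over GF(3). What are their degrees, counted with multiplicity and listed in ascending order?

1, 1, 2, 3

Write h(x) = x⁷ + x⁶ + x⁵ + 2x⁴ + x³ + x + 2.
Roots in GF(3): h(0) = 2; h(1) = 0 → root; h(2) = 1.
Linear factors from roots: (x + 2).
Complete factorization: h(x) = (x + 2)^2·(x² + 1)·(x³ + 2x + 2).
Factor degrees with multiplicity: 1 + 1 + 2 + 3 = 7.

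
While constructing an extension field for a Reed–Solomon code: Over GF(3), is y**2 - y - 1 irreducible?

Yes

Write P(y) = y**2 - y - 1.
Check for roots in GF(3): P(0) = 2; P(1) = 2; P(2) = 1.
No roots. A degree-2 polynomial over a field with no linear factor is irreducible.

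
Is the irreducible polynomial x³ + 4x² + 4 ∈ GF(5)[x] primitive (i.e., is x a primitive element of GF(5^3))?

Write f(x) = x³ + 4x² + 4.
|GF(5^3)^×| = 5^3 − 1 = 124. Prime factorization: 124 = 2^2·31.
f is primitive ⇔ x has order 124 in GF(5)[x]/(f), i.e. x^(124/q) ≠ 1 for each prime q | 124.
x^(62) mod f = 1
x^(4) mod f = x² + x + 1.
Since x^(62) = 1, the order of x divides 62 < 124; not primitive.

No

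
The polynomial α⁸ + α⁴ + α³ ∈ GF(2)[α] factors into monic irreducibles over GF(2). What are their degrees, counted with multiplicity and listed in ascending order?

1, 1, 1, 2, 3

Write g(α) = α⁸ + α⁴ + α³.
Roots in GF(2): g(0) = 0 → root; g(1) = 1.
Linear factors from roots: (α).
Complete factorization: g(α) = (α)^3·(α² + α + 1)·(α³ + α² + 1).
Factor degrees with multiplicity: 1 + 1 + 1 + 2 + 3 = 8.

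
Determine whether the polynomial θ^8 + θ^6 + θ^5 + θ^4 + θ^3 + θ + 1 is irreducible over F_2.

Write g(θ) = θ^8 + θ^6 + θ^5 + θ^4 + θ^3 + θ + 1.
Check for roots in F_2: g(0) = 1; g(1) = 1.
No roots, so no linear factors.
Monic irreducibles of degree 2 over GF(2): θ^2 + θ + 1.
None of them divide g (all give nonzero remainder).
Monic irreducibles of degree 3 over GF(2): θ^3 + θ + 1, θ^3 + θ^2 + 1.
None of them divide g (all give nonzero remainder).
Monic irreducibles of degree 4 over GF(2): θ^4 + θ + 1, θ^4 + θ^3 + 1, θ^4 + θ^3 + θ^2 + θ + 1.
None of them divide g (all give nonzero remainder).
No irreducible factor of degree ≤ 4 exists, so g is irreducible over GF(2).

Yes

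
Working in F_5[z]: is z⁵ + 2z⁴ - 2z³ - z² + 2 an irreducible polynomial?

Yes

Write f(z) = z⁵ + 2z⁴ - 2z³ - z² + 2.
Check for roots in F_5: f(0) = 2; f(1) = 2; f(2) = 1; f(3) = 4; f(4) = 4.
No roots, so no linear factors.
Degree-2 irreducible divisors: test the 10 monic irreducibles of degree 2 over GF(5).
None of them divide f (all give nonzero remainder).
No irreducible factor of degree ≤ 2 exists, so f is irreducible over GF(5).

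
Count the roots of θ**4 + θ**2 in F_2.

2

Write f(θ) = θ**4 + θ**2.
Evaluate at each of the 2 elements of F_2:
f(0) = 0 → root; f(1) = 0 → root.
Roots: {0, 1}.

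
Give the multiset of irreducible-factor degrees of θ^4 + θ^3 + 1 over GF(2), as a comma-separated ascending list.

Write h(θ) = θ^4 + θ^3 + 1.
Roots in GF(2): h(0) = 1; h(1) = 1.
Complete factorization: h(θ) = (θ^4 + θ^3 + 1).
Factor degrees with multiplicity: 4 = 4.

4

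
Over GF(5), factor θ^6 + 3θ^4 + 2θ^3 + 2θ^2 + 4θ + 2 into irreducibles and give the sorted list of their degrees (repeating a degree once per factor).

6

Write f(θ) = θ^6 + 3θ^4 + 2θ^3 + 2θ^2 + 4θ + 2.
Roots in GF(5): f(0) = 2; f(1) = 4; f(2) = 1; f(3) = 3; f(4) = 2.
Complete factorization: f(θ) = (θ^6 + 3θ^4 + 2θ^3 + 2θ^2 + 4θ + 2).
Factor degrees with multiplicity: 6 = 6.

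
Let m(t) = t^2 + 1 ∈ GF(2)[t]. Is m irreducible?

No

Check for roots in GF(2): m(0) = 1; m(1) = 0 → root.
m(1) = 0, so (t − 1) divides m(t); m is reducible.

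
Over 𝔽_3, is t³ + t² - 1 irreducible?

Yes

Write P(t) = t³ + t² - 1.
Check for roots in 𝔽_3: P(0) = 2; P(1) = 1; P(2) = 2.
No roots. A degree-3 polynomial over a field with no linear factor is irreducible.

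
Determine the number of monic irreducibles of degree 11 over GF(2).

By the necklace-counting formula, N_2(11) = (1/11) Σ_{d|11} μ(11/d)·2^d.
Divisors of 11: 1, 11; μ(11/d) for each: -1, 1.
Σ = − 2^1 + 2^11 = 2046.
N = 2046/11 = 186.

186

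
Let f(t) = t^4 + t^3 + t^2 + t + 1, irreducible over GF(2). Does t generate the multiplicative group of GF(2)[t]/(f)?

No

|GF(2^4)^×| = 2^4 − 1 = 15. Prime factorization: 15 = 3·5.
f is primitive ⇔ t has order 15 in GF(2)[t]/(f), i.e. t^(15/q) ≠ 1 for each prime q | 15.
t^(5) mod f = 1
t^(3) mod f = t^3.
Since t^(5) = 1, the order of t divides 5 < 15; not primitive.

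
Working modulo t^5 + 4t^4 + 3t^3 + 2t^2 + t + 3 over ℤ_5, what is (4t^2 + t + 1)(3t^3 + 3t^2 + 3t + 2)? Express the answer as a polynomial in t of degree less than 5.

Multiply in ℤ_5[t]: (4t^2 + t + 1)·(3t^3 + 3t^2 + 3t + 2) = 2t^5 + 3t^3 + 4t^2 + 2.
Reduce using t^5 ≡ t^4 + 2t^3 + 3t^2 + 4t + 2 (mod t^5 + 4t^4 + 3t^3 + 2t^2 + t + 3).
Reduced: 2t^4 + 2t^3 + 3t + 1.

2t^4 + 2t^3 + 3t + 1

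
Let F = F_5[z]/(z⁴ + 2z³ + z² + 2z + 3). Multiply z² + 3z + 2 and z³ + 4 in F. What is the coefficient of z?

2

Multiply in F_5[z]: (z² + 3z + 2)·(z³ + 4) = z⁵ + 3z⁴ + 2z³ + 4z² + 2z + 3.
Reduce using z⁴ ≡ 3z³ + 4z² + 3z + 2 (mod z⁴ + 2z³ + z² + 2z + 3).
Reduced: 4z³ + z² + 2z.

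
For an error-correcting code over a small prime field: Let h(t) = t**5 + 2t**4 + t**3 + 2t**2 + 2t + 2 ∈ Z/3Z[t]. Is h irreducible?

Check for roots in Z/3Z: h(0) = 2; h(1) = 1; h(2) = 2.
No roots, so no linear factors.
Monic irreducibles of degree 2 over GF(3): t**2 + 1, t**2 + t + 2, t**2 + 2t + 2.
None of them divide h (all give nonzero remainder).
No irreducible factor of degree ≤ 2 exists, so h is irreducible over GF(3).

Yes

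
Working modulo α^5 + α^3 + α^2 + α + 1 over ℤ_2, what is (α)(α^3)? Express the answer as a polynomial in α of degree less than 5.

Multiply in ℤ_2[α]: (α)·(α^3) = α^4.
Reduced: α^4.

α^4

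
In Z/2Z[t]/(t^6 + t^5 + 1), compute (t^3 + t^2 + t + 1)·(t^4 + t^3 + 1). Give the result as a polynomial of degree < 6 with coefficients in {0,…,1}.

t^5 + t^2

Multiply in Z/2Z[t]: (t^3 + t^2 + t + 1)·(t^4 + t^3 + 1) = t^7 + t^2 + t + 1.
Reduce using t^6 ≡ t^5 + 1 (mod t^6 + t^5 + 1).
Reduced: t^5 + t^2.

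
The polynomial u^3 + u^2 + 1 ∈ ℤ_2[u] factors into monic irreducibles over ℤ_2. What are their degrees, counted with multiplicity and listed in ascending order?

Write f(u) = u^3 + u^2 + 1.
Roots in ℤ_2: f(0) = 1; f(1) = 1.
Complete factorization: f(u) = (u^3 + u^2 + 1).
Factor degrees with multiplicity: 3 = 3.

3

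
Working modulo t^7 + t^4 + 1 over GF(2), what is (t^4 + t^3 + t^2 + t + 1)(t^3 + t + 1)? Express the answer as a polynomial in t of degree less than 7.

t^6 + t^3

Multiply in GF(2)[t]: (t^4 + t^3 + t^2 + t + 1)·(t^3 + t + 1) = t^7 + t^6 + t^4 + t^3 + 1.
Reduce using t^7 ≡ t^4 + 1 (mod t^7 + t^4 + 1).
Reduced: t^6 + t^3.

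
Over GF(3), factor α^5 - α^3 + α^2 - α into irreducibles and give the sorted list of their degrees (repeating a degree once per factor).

Write h(α) = α^5 - α^3 + α^2 - α.
Roots in GF(3): h(0) = 0 → root; h(1) = 0 → root; h(2) = 2.
Linear factors from roots: (α), (α - 1).
Complete factorization: h(α) = (α)·(α - 1)^2·(α^2 - α - 1).
Factor degrees with multiplicity: 1 + 1 + 1 + 2 = 5.

1, 1, 1, 2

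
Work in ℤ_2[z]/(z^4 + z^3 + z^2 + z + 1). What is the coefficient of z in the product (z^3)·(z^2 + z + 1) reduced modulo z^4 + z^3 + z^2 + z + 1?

Multiply in ℤ_2[z]: (z^3)·(z^2 + z + 1) = z^5 + z^4 + z^3.
Reduce using z^4 ≡ z^3 + z^2 + z + 1 (mod z^4 + z^3 + z^2 + z + 1).
Reduced: z^2 + z.

1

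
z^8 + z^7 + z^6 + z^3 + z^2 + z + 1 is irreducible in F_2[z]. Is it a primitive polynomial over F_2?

Write f(z) = z^8 + z^7 + z^6 + z^3 + z^2 + z + 1.
|GF(2^8)^×| = 2^8 − 1 = 255. Prime factorization: 255 = 3·5·17.
f is primitive ⇔ z has order 255 in GF(2)[z]/(f), i.e. z^(255/q) ≠ 1 for each prime q | 255.
z^(85) mod f = z^5 + z^4 + z^3 + z^2 + 1.
z^(51) mod f = z^6 + z^3.
z^(15) mod f = z^5 + z^4 + z^3 + z + 1.
None equal 1, so z has full order 255; f is primitive.

Yes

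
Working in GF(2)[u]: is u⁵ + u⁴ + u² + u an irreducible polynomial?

Write f(u) = u⁵ + u⁴ + u² + u.
Check for roots in GF(2): f(0) = 0 → root; f(1) = 0 → root.
f(0) = 0, so (u) divides f(u); f is reducible.

No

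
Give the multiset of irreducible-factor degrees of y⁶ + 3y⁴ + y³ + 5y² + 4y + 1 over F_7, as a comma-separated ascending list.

Write g(y) = y⁶ + 3y⁴ + y³ + 5y² + 4y + 1.
Linear factors from roots: (y + 4).
Complete factorization: g(y) = (y + 4)·(y² + 4)·(y³ + 3y² + y + 4).
Factor degrees with multiplicity: 1 + 2 + 3 = 6.

1, 2, 3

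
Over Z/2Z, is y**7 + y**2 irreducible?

No

Write f(y) = y**7 + y**2.
Check for roots in Z/2Z: f(0) = 0 → root; f(1) = 0 → root.
f(0) = 0, so (y) divides f(y); f is reducible.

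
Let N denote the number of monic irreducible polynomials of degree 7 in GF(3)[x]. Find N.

x^(3^7) − x is the product of all monic irreducibles of degree dividing 7; Möbius inversion gives N = (1/7) Σ μ(7/d)·3^d.
Divisors of 7: 1, 7; μ(7/d) for each: -1, 1.
Σ = − 3^1 + 3^7 = 2184.
N = 2184/7 = 312.

312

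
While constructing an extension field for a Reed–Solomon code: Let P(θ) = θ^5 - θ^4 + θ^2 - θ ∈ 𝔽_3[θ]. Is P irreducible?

No

Check for roots in 𝔽_3: P(0) = 0 → root; P(1) = 0 → root; P(2) = 0 → root.
P(0) = 0, so (θ) divides P(θ); P is reducible.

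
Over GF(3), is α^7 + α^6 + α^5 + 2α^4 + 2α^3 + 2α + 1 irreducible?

Write g(α) = α^7 + α^6 + α^5 + 2α^4 + 2α^3 + 2α + 1.
Check for roots in GF(3): g(0) = 1; g(1) = 1; g(2) = 1.
No roots, so no linear factors.
Monic irreducibles of degree 2 over GF(3): α^2 + 1, α^2 + α + 2, α^2 + 2α + 2.
None of them divide g (all give nonzero remainder).
Degree-3 irreducible divisors: test the 8 monic irreducibles of degree 3 over GF(3).
None of them divide g (all give nonzero remainder).
No irreducible factor of degree ≤ 3 exists, so g is irreducible over GF(3).

Yes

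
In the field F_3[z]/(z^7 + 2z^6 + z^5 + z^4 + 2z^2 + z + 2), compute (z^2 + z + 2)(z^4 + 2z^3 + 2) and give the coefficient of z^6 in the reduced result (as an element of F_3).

Multiply in F_3[z]: (z^2 + z + 2)·(z^4 + 2z^3 + 2) = z^6 + z^4 + z^3 + 2z^2 + 2z + 1.
Reduced: z^6 + z^4 + z^3 + 2z^2 + 2z + 1.

1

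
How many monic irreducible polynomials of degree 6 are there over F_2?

9

By the necklace-counting formula, N_2(6) = (1/6) Σ_{d|6} μ(6/d)·2^d.
Divisors of 6: 1, 2, 3, 6; μ(6/d) for each: 1, -1, -1, 1.
Σ = 2^1 − 2^2 − 2^3 + 2^6 = 54.
N = 54/6 = 9.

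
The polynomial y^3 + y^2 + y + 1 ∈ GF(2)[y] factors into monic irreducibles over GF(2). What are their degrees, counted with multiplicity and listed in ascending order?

1, 1, 1

Write f(y) = y^3 + y^2 + y + 1.
Roots in GF(2): f(0) = 1; f(1) = 0 → root.
Linear factors from roots: (y + 1).
Complete factorization: f(y) = (y + 1)^3.
Factor degrees with multiplicity: 1 + 1 + 1 = 3.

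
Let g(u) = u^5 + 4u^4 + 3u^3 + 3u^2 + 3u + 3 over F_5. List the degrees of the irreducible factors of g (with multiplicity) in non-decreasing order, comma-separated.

Roots in F_5: g(0) = 3; g(1) = 2; g(2) = 1; g(3) = 2; g(4) = 3.
Complete factorization: g(u) = (u^2 + 4u + 2)·(u^3 + u + 4).
Factor degrees with multiplicity: 2 + 3 = 5.

2, 3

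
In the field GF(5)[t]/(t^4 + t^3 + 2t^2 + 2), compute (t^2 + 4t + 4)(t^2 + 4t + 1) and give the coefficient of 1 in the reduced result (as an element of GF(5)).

Multiply in GF(5)[t]: (t^2 + 4t + 4)·(t^2 + 4t + 1) = t^4 + 3t^3 + t^2 + 4.
Reduce using t^4 ≡ 4t^3 + 3t^2 + 3 (mod t^4 + t^3 + 2t^2 + 2).
Reduced: 2t^3 + 4t^2 + 2.

2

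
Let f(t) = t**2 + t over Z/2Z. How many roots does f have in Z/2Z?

Evaluate at each of the 2 elements of Z/2Z:
f(0) = 0 → root; f(1) = 0 → root.
Roots: {0, 1}.

2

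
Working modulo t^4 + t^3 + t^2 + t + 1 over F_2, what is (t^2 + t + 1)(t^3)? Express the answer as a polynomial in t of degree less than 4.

Multiply in F_2[t]: (t^2 + t + 1)·(t^3) = t^5 + t^4 + t^3.
Reduce using t^4 ≡ t^3 + t^2 + t + 1 (mod t^4 + t^3 + t^2 + t + 1).
Reduced: t^2 + t.

t^2 + t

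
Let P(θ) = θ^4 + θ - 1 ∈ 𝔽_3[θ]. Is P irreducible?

Check for roots in 𝔽_3: P(0) = 2; P(1) = 1; P(2) = 2.
No roots, so no linear factors.
Monic irreducibles of degree 2 over GF(3): θ^2 + 1, θ^2 + θ - 1, θ^2 - θ - 1.
None of them divide P (all give nonzero remainder).
No irreducible factor of degree ≤ 2 exists, so P is irreducible over GF(3).

Yes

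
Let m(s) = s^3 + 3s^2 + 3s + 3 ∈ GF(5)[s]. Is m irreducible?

No

Check for roots in GF(5): m(0) = 3; m(1) = 0 → root; m(2) = 4; m(3) = 1; m(4) = 2.
m(1) = 0, so (s − 1) divides m(s); m is reducible.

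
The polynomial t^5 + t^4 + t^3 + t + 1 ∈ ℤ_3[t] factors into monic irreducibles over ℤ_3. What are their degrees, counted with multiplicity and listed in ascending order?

5

Write h(t) = t^5 + t^4 + t^3 + t + 1.
Roots in ℤ_3: h(0) = 1; h(1) = 2; h(2) = 2.
Complete factorization: h(t) = (t^5 + t^4 + t^3 + t + 1).
Factor degrees with multiplicity: 5 = 5.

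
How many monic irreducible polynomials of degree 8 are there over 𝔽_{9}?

By the necklace-counting formula, N_9(8) = (1/8) Σ_{d|8} μ(8/d)·9^d.
Divisors of 8: 1, 2, 4, 8; μ(8/d) for each: 0, 0, -1, 1.
Σ = − 9^4 + 9^8 = 43040160.
N = 43040160/8 = 5380020.

5380020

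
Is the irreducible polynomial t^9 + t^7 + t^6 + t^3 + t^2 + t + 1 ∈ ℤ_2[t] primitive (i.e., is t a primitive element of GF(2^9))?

Yes

Write f(t) = t^9 + t^7 + t^6 + t^3 + t^2 + t + 1.
|GF(2^9)^×| = 2^9 − 1 = 511. Prime factorization: 511 = 7·73.
f is primitive ⇔ t has order 511 in GF(2)[t]/(f), i.e. t^(511/q) ≠ 1 for each prime q | 511.
t^(73) mod f = t^8 + t^7 + t^5 + t^4 + t^3 + t^2 + 1.
t^(7) mod f = t^7.
None equal 1, so t has full order 511; f is primitive.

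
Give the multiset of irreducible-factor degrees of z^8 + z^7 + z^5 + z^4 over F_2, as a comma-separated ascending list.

Write g(z) = z^8 + z^7 + z^5 + z^4.
Roots in F_2: g(0) = 0 → root; g(1) = 0 → root.
Linear factors from roots: (z), (z + 1).
Complete factorization: g(z) = (z + 1)^2·(z)^4·(z^2 + z + 1).
Factor degrees with multiplicity: 1 + 1 + 1 + 1 + 1 + 1 + 2 = 8.

1, 1, 1, 1, 1, 1, 2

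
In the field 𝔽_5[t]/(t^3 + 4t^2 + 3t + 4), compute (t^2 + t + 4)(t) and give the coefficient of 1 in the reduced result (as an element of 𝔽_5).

Multiply in 𝔽_5[t]: (t^2 + t + 4)·(t) = t^3 + t^2 + 4t.
Reduce using t^3 ≡ t^2 + 2t + 1 (mod t^3 + 4t^2 + 3t + 4).
Reduced: 2t^2 + t + 1.

1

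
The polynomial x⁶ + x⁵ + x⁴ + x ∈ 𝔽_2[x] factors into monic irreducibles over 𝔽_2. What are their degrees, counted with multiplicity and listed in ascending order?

Write f(x) = x⁶ + x⁵ + x⁴ + x.
Roots in 𝔽_2: f(0) = 0 → root; f(1) = 0 → root.
Linear factors from roots: (x), (x + 1).
Complete factorization: f(x) = (x)·(x + 1)^2·(x³ + x² + 1).
Factor degrees with multiplicity: 1 + 1 + 1 + 3 = 6.

1, 1, 1, 3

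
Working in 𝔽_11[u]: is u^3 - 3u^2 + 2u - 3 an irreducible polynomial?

Yes

Write h(u) = u^3 - 3u^2 + 2u - 3.
Check each element of 𝔽_11 for a root: h(0)=8, h(1)=8, h(2)=8, h(3)=3, h(4)=10, h(5)=2, h(6)=7, h(7)=9, h(8)=3, h(9)=6, h(10)=2.
No roots. A degree-3 polynomial over a field with no linear factor is irreducible.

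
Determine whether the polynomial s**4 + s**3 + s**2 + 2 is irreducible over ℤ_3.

No

Write h(s) = s**4 + s**3 + s**2 + 2.
Check for roots in ℤ_3: h(0) = 2; h(1) = 2; h(2) = 0 → root.
h(2) = 0, so (s − 2) divides h(s); h is reducible.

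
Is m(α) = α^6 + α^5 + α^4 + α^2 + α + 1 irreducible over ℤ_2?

No

Check for roots in ℤ_2: m(0) = 1; m(1) = 0 → root.
m(1) = 0, so (α − 1) divides m(α); m is reducible.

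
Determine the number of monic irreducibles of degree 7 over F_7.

117648

The number of monic irreducibles of degree 7 over GF(7) is (1/7)·Σ_{d∣7} μ(7/d) 7^d.
Divisors of 7: 1, 7; μ(7/d) for each: -1, 1.
Σ = − 7^1 + 7^7 = 823536.
N = 823536/7 = 117648.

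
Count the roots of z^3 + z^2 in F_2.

Write h(z) = z^3 + z^2.
Evaluate at each of the 2 elements of F_2:
h(0) = 0 → root; h(1) = 0 → root.
Roots: {0, 1}.

2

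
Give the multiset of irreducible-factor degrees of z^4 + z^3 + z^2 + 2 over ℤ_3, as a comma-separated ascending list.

1, 1, 2

Write g(z) = z^4 + z^3 + z^2 + 2.
Roots in ℤ_3: g(0) = 2; g(1) = 2; g(2) = 0 → root.
Linear factors from roots: (z + 1).
Complete factorization: g(z) = (z + 1)^2·(z^2 + 2z + 2).
Factor degrees with multiplicity: 1 + 1 + 2 = 4.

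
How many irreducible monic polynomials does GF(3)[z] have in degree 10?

5880

Gauss's count: N_{3}(10) = (1/10) Σ_{d|10} μ(10/d)·3^d.
Divisors of 10: 1, 2, 5, 10; μ(10/d) for each: 1, -1, -1, 1.
Σ = 3^1 − 3^2 − 3^5 + 3^10 = 58800.
N = 58800/10 = 5880.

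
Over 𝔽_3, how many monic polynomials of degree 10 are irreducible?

Gauss's count: N_{3}(10) = (1/10) Σ_{d|10} μ(10/d)·3^d.
Divisors of 10: 1, 2, 5, 10; μ(10/d) for each: 1, -1, -1, 1.
Σ = 3^1 − 3^2 − 3^5 + 3^10 = 58800.
N = 58800/10 = 5880.

5880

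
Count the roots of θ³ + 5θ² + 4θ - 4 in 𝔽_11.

Write f(θ) = θ³ + 5θ² + 4θ - 4.
Evaluate at each of the 11 elements of 𝔽_11:
f(0) = 7; f(1) = 6; f(2) = 10; f(3) = 3; f(4) = 2; f(5) = 2; f(6) = 9; f(7) = 7; f(8) = 2; f(9) = 0 → root; f(10) = 7.
Roots: {9}.

1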